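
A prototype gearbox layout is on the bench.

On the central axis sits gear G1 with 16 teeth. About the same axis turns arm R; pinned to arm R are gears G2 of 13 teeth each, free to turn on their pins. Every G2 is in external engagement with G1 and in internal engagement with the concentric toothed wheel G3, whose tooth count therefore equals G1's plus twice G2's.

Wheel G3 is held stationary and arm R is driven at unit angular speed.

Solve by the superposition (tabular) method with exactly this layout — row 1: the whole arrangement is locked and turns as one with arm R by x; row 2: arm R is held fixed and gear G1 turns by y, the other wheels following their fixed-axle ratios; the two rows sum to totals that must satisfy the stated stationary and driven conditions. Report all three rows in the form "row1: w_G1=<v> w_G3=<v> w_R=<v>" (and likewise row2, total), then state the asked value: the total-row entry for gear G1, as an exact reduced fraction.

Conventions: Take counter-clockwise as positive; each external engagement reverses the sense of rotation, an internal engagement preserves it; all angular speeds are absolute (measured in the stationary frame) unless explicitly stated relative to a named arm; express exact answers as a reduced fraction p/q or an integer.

row1: w_G1=1 w_G3=1 w_R=1
row2: w_G1=21/8 w_G3=-1 w_R=0
total: w_G1=29/8 w_G3=0 w_R=1
asked value: 29/8

planetary set (16T centre, 13T on arm, 42T internal) — Willis relation
superposition row 1 [locked train]: every member turns x
superposition row 2 [arm held]: sun y, ring −(16/42)·y, arm 0
boundary: total ω_ring = x − (16/42)·y = 0 and total ω_arm = x = 1  ⇒  y = 21/8, x = 1
row 2 ring = −(16/42)·21/8 = -1
totals (row 1 + row 2): sun 1 + 21/8 = 29/8, ring 1 + (-1) = 0, arm 1 + 0 = 1
asked cell (total, sun) = 29/8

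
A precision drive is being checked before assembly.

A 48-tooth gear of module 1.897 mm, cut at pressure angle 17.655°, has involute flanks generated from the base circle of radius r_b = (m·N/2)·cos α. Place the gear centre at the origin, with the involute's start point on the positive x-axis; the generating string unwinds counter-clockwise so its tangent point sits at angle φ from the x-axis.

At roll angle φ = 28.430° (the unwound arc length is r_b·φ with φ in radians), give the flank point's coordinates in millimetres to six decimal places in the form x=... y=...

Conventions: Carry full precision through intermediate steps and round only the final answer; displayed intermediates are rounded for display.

x=48.400135 y=1.723600

class = single-mesh tooth geometry [base-circle involute, m = 1.897, 48T]
pitch radius r_p = m·N/2 = 1.897·48/2 = 45.528000
base radius r_b = r_p·cos α = 45.528000·cos 17.655° = 43.383630
roll angle φ = 28.430° = 0.49619711 rad
x = r_b·(cos φ + φ·sin φ) = 48.400135
y = r_b·(sin φ − φ·cos φ) = 1.723600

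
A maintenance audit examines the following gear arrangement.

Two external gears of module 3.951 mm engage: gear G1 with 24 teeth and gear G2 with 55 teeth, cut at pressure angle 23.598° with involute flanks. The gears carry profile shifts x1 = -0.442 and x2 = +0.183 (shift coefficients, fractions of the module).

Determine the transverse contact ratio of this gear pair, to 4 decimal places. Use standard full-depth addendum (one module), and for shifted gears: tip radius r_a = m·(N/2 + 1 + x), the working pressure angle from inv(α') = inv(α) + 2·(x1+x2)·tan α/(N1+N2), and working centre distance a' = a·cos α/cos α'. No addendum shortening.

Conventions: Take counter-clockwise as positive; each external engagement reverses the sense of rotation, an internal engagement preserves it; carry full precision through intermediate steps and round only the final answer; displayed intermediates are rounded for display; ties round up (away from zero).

single-mesh involute tooth geometry (24T engaging 55T at module 3.951)
base radii: r_b1 = 43.447252, r_b2 = 99.566620
tip radii: r_a1 = 49.616658, r_a2 = 113.326533
inv(α') = inv(23.598°) + 2·(-0.442+0.183)·tan α/(24+55) = 0.02212050  ⇒  α' = 22.70039°
a' = a·cos α / cos α' = 156.0645·cos 23.598°/cos 22.70039° = 155.022623
action lengths: √(r_a1²−r_b1²) = 23.961407, √(r_a2²−r_b2²) = 54.123851
base pitch p_b = π·m·cos α = 11.374464
CR = (23.961407 + 54.123851 − 155.022623·sin 22.70039°)/11.374464 = 1.605362
contact ratio ≈ 1.6054

1.6054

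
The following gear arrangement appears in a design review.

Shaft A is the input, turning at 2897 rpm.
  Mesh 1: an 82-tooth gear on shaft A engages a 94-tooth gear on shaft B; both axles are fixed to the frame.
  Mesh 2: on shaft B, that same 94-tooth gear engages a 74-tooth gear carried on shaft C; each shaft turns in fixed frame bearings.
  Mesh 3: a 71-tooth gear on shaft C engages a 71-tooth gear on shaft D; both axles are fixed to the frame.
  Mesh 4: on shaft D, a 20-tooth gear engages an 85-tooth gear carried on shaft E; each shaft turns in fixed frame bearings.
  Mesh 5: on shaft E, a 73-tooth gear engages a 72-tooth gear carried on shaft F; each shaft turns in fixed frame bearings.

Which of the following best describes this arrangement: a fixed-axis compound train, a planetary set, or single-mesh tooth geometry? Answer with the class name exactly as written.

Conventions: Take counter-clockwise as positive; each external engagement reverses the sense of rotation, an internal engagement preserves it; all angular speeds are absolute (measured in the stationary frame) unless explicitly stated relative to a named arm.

fixed-axis compound train

recognized (6 fixed axles, 5 meshes): fixed-axis compound train
classification: fixed-axis compound train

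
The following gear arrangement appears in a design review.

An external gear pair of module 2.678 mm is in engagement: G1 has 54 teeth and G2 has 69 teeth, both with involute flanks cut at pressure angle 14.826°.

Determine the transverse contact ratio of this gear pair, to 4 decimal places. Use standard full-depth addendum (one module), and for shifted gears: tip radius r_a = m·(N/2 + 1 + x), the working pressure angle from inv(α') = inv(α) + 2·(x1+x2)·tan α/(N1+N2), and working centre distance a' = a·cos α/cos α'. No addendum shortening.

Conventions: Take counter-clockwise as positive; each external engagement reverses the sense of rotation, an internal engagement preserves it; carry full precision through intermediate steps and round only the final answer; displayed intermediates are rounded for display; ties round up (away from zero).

2.1606

recognized (one external pair, fixed centres): single-mesh tooth geometry, m = 2.678, N1 = 54, N2 = 69
base radii: r_b1 = 69.898743, r_b2 = 89.315061
tip radii: r_a1 = 74.984000, r_a2 = 95.069000
no profile shift: α' = α, a' = a
action lengths: √(r_a1²−r_b1²) = 27.143433, √(r_a2²−r_b2²) = 32.571992
base pitch p_b = π·m·cos α = 8.133088
CR = (27.143433 + 32.571992 − 164.697000·sin 14.82600°)/8.133088 = 2.160560
contact ratio ≈ 2.1606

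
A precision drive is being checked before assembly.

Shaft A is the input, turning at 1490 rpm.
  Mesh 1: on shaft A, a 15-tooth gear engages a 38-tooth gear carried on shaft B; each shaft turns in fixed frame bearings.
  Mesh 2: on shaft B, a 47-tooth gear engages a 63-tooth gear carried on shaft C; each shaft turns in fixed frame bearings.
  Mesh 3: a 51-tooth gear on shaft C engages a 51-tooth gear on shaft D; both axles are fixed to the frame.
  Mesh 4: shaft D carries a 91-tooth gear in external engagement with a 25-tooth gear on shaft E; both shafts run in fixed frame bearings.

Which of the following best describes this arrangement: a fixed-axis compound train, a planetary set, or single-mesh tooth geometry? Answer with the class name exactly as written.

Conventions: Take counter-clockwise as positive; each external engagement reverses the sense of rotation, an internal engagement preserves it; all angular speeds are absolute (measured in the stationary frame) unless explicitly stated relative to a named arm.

fixed-axis compound train

topology: fixed-axis compound train — 4 meshes, A→E
classification: fixed-axis compound train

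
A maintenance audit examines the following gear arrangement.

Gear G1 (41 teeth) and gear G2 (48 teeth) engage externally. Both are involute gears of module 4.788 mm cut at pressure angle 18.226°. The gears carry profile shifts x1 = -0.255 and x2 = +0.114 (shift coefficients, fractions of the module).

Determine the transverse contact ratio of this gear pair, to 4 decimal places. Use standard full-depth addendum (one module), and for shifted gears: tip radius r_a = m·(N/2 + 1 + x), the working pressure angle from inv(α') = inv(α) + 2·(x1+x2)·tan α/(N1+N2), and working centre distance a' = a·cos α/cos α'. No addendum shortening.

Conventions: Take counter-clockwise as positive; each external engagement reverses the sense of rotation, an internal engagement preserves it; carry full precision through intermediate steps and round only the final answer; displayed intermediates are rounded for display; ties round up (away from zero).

topology: single-mesh involute geometry — m = 4.788, 41T/48T pair
base radii: r_b1 = 93.229635, r_b2 = 109.146890
tip radii: r_a1 = 101.721060, r_a2 = 120.245832
inv(α') = inv(18.226°) + 2·(-0.255+0.114)·tan α/(41+48) = 0.01013912  ⇒  α' = 17.65583°
a' = a·cos α / cos α' = 213.0660·cos 18.226°/cos 17.65583° = 212.380588
action lengths: √(r_a1²−r_b1²) = 40.686719, √(r_a2²−r_b2²) = 50.458066
base pitch p_b = π·m·cos α = 14.287295
CR = (40.686719 + 50.458066 − 212.380588·sin 17.65583°)/14.287295 = 1.870898
contact ratio ≈ 1.8709

1.8709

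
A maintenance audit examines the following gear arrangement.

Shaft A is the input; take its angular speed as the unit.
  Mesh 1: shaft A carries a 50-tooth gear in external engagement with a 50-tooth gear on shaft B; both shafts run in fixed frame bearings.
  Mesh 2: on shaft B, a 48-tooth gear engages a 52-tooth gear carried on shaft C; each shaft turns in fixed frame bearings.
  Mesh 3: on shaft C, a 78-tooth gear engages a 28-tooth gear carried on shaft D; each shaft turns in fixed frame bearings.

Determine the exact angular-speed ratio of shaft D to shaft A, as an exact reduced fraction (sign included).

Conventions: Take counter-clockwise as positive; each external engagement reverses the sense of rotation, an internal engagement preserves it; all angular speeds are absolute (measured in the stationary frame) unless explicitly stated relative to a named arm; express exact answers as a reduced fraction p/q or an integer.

class = fixed-axis compound train [3 meshes; 3 ratios multiply, 3 sense flips]
mesh 1 [50T→50T]: running ratio 1, sense −
mesh 2 [48T→52T]: running ratio 12/13, sense +
mesh 3 [78T→28T]: running ratio 18/7, sense −
ω_out/ω_in = -18/7

-18/7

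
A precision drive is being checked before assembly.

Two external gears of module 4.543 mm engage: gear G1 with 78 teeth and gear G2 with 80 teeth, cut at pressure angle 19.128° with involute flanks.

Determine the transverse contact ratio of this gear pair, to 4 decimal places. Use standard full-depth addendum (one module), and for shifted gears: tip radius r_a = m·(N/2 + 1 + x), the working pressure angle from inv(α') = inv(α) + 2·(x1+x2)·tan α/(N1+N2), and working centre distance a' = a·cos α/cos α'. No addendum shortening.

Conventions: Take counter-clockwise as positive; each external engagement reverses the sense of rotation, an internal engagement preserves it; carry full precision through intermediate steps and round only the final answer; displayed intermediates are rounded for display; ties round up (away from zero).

1.8798

recognized (one external pair, fixed centres): single-mesh tooth geometry, m = 4.543, N1 = 78, N2 = 80
base radii: r_b1 = 167.394861, r_b2 = 171.687037
tip radii: r_a1 = 181.720000, r_a2 = 186.263000
no profile shift: α' = α, a' = a
action lengths: √(r_a1²−r_b1²) = 70.718589, √(r_a2²−r_b2²) = 72.232032
base pitch p_b = π·m·cos α = 13.484268
CR = (70.718589 + 72.232032 − 358.897000·sin 19.12800°)/13.484268 = 1.879774
contact ratio ≈ 1.8798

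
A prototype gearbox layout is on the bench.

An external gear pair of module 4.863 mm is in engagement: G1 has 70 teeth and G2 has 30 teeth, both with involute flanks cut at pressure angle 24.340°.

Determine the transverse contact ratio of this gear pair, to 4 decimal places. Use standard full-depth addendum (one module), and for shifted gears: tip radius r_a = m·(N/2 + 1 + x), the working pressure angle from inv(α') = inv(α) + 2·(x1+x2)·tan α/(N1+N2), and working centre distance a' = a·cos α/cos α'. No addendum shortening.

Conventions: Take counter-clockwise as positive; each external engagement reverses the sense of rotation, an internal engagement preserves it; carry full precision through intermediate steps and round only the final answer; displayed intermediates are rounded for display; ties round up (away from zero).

single-mesh involute tooth geometry (70T engaging 30T at module 4.863)
base radii: r_b1 = 155.076458, r_b2 = 66.461339
tip radii: r_a1 = 175.068000, r_a2 = 77.808000
no profile shift: α' = α, a' = a
action lengths: √(r_a1²−r_b1²) = 81.240979, √(r_a2²−r_b2²) = 40.459551
base pitch p_b = π·m·cos α = 13.919630
CR = (81.240979 + 40.459551 − 243.150000·sin 24.34000°)/13.919630 = 1.543585
contact ratio ≈ 1.5436

1.5436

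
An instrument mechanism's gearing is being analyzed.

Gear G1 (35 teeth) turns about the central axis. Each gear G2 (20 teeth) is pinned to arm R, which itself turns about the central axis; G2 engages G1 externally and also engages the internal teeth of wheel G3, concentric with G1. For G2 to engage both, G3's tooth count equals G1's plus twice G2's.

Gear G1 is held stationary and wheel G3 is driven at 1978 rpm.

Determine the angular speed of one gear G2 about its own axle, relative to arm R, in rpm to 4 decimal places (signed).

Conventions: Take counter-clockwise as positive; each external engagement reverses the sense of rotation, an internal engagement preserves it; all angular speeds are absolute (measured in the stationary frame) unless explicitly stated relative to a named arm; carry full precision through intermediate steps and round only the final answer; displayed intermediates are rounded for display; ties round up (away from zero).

+2360.1136 rpm

recognized (axles ride arm R): planetary set, 35/20/75 teeth
normalise by the input: solve with ω_ring = 1, then scale by 1978 rpm
ring teeth: 35 + 2·20 = 75
35(ω_sun−ω_arm) = −75(ω_ring−ω_arm),  ω_sun = 0, ω_ring = 1
35(0−ω_arm) = −75(1−ω_arm)  ⇒  110·ω_arm = 75  ⇒  ω_arm = 15/22
sun–planet mesh: 35·(0−15/22) = −20·(ω_p−ω_arm)  ⇒  ω_p−ω_arm = 105/88
scale: ω_p−ω_arm = 105/88 × 1978 rpm = +2360.1136 rpm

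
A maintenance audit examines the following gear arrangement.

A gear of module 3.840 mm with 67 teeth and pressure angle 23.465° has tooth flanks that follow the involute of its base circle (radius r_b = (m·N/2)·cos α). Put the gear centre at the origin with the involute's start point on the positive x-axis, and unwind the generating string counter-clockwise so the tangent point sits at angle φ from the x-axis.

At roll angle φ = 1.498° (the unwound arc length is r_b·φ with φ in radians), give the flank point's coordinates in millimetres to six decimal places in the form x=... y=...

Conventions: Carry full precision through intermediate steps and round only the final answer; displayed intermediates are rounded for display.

x=118.042244 y=0.000703

single-mesh involute tooth geometry (67T wheel at module 3.840)
pitch radius r_p = m·N/2 = 3.840·67/2 = 128.640000
base radius r_b = r_p·cos α = 128.640000·cos 23.465° = 118.001920
roll angle φ = 1.498° = 0.02614503 rad
x = r_b·(cos φ + φ·sin φ) = 118.042244
y = r_b·(sin φ − φ·cos φ) = 0.000703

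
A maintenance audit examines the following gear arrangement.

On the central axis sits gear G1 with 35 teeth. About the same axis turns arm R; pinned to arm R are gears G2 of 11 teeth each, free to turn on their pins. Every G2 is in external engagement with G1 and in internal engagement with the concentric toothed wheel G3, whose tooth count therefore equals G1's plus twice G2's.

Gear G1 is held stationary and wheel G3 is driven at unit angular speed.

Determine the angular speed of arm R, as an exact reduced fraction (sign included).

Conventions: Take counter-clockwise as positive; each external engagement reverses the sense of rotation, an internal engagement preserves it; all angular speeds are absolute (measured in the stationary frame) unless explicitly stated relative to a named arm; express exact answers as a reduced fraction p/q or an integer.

57/92

class = planetary set [G3 = 35+2·11 = 57; Willis about the carrier]
ring teeth: 35 + 2·11 = 57
35(ω_sun−ω_arm) = −57(ω_ring−ω_arm),  ω_sun = 0, ω_ring = 1
35(0−ω_arm) = −57(1−ω_arm)  ⇒  92·ω_arm = 57  ⇒  ω_arm = 57/92
exact speed ratio = 57/92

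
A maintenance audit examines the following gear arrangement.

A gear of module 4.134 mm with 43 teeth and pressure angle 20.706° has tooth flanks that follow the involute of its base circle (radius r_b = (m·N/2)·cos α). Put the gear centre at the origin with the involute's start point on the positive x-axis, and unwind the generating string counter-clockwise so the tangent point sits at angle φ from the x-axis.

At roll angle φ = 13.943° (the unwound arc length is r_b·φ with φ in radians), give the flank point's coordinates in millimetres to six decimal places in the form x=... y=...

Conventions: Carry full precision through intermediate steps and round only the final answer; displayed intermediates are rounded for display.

recognized (one wheel, involute flank): single-mesh tooth geometry, m = 4.134, N = 43
pitch radius r_p = m·N/2 = 4.134·43/2 = 88.881000
base radius r_b = r_p·cos α = 88.881000·cos 20.706° = 83.139910
roll angle φ = 13.943° = 0.24335126 rad
x = r_b·(cos φ + φ·sin φ) = 85.565350
y = r_b·(sin φ − φ·cos φ) = 0.397022

x=85.565350 y=0.397022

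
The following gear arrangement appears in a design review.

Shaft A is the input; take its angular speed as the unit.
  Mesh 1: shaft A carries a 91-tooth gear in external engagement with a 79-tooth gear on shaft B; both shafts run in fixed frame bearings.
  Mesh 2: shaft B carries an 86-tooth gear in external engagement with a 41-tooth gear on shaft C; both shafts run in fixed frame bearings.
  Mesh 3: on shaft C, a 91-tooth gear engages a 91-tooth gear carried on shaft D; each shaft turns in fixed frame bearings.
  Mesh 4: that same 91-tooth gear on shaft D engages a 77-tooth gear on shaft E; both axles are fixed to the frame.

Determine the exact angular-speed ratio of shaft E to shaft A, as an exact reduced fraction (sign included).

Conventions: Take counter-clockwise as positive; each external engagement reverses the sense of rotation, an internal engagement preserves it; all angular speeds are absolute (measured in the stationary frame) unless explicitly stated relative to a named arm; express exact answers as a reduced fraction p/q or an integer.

class = fixed-axis compound train [4 meshes; 4 ratios multiply, 4 sense flips]
mesh 1 [91T→79T]: running ratio 91/79, sense −
mesh 2 [86T→41T]: running ratio 7826/3239, sense +
mesh 3 [91T→91T]: running ratio 7826/3239, sense −
mesh 4 [91T→77T]: running ratio 101738/35629, sense +
ω_out/ω_in = 101738/35629

101738/35629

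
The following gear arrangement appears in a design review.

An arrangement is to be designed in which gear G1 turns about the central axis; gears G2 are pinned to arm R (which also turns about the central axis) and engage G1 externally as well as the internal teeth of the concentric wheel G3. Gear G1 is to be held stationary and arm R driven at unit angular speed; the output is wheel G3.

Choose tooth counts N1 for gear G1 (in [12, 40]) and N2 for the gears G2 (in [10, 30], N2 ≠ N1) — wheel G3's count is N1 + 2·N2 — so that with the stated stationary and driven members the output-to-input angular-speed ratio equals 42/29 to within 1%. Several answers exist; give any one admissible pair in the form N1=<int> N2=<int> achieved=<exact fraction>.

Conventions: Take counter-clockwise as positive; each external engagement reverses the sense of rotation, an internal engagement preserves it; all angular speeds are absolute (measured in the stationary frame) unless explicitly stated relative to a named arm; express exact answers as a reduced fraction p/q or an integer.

N1=26 N2=16 achieved=42/29

planetary set to be sized for 42/29 (Willis relation)
Willis with ω_sun = 0: ω_ring/ω_arm = (N1+N3)/N3; set equal to 42/29  ⇒  N3/N1 = 1/(42/29 − 1) = 29/13
N3 = N1 + 2·N2  ⇒  N2/N1 = (N3/N1 − 1)/2 = (29/13 − 1)/2 = 8/13
smallest multiple with N1 ≥ 12 and N2 ≥ 10: k = 2  ⇒  N1 = 2·13 = 26, N2 = 2·8 = 16 (N1 ≤ 40, N2 ≤ 30, N2 ≠ N1 ✓), N3 = 26 + 2·16 = 58
check: (N1+N3)/N3 with N1 = 26, N3 = 58 gives 42/29; |achieved − target| = 0 ≤ 21/1450 ✓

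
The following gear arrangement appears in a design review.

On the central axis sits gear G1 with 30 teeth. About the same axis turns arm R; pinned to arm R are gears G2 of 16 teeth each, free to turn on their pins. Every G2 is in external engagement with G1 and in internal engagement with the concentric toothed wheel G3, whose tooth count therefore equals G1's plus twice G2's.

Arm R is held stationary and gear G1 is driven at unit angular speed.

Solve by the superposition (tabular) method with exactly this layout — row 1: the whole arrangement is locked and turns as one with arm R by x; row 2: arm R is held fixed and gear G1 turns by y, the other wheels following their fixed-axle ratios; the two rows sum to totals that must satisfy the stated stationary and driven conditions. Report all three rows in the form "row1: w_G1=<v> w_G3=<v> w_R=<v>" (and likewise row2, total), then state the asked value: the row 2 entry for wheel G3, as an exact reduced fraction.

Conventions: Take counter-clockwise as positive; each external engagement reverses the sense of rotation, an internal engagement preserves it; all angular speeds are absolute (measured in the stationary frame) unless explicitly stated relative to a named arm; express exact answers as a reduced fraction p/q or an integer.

planetary set (30T centre, 16T on arm, 62T internal) — Willis relation
row 1 (train locked, turned with arm): all members turn x
row 2 (arm held, sun turns y): ω_ring = −(30/62)·y, ω_arm = 0
boundary: total ω_arm = x = 0 and total ω_sun = x + y = 1  ⇒  y = 1, x = 0
row 2 ring = −(30/62)·1 = -15/31
totals (row 1 + row 2): sun 0 + 1 = 1, ring 0 + (-15/31) = -15/31, arm 0 + 0 = 0
asked cell (row2, ring) = -15/31

row1: w_G1=0 w_G3=0 w_R=0
row2: w_G1=1 w_G3=-15/31 w_R=0
total: w_G1=1 w_G3=-15/31 w_R=0
asked value: -15/31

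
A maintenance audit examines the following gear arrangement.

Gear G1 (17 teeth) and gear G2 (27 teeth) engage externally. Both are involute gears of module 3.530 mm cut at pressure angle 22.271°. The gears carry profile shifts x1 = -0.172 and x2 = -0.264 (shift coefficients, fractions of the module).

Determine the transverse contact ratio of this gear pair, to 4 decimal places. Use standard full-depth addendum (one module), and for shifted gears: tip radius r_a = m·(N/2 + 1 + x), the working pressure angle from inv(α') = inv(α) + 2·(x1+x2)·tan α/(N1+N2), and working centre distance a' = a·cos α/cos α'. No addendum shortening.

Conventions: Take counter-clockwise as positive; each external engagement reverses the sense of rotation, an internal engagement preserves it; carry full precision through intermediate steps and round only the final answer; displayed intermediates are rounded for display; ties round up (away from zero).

recognized (one external pair, fixed centres): single-mesh tooth geometry, m = 3.530, N1 = 17, N2 = 27
base radii: r_b1 = 27.766677, r_b2 = 44.100016
tip radii: r_a1 = 32.927840, r_a2 = 50.253080
inv(α') = inv(22.271°) + 2·(-0.172-0.264)·tan α/(17+27) = 0.01272014  ⇒  α' = 19.00246°
a' = a·cos α / cos α' = 77.6600·cos 22.271°/cos 19.00246° = 76.008823
action lengths: √(r_a1²−r_b1²) = 17.698992, √(r_a2²−r_b2²) = 24.094826
base pitch p_b = π·m·cos α = 10.262540
CR = (17.698992 + 24.094826 − 76.008823·sin 19.00246°)/10.262540 = 1.660864
contact ratio ≈ 1.6609

1.6609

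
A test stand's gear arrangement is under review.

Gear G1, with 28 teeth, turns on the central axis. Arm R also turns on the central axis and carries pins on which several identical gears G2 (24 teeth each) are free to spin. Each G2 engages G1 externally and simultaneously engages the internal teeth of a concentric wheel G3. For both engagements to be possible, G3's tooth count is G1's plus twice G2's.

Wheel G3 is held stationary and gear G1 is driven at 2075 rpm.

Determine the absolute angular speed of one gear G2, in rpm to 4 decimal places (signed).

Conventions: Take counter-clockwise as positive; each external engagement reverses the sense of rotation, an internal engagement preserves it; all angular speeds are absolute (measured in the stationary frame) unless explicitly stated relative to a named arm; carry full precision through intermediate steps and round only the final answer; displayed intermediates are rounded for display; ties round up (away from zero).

class = planetary set [G3 = 28+2·24 = 76; Willis about the carrier]
normalise by the input: solve with ω_sun = 1, then scale by 2075 rpm
ring teeth: 28 + 2·24 = 76
28(ω_sun−ω_arm) = −76(ω_ring−ω_arm),  ω_ring = 0, ω_sun = 1
28(1−ω_arm) = −76(0−ω_arm)  ⇒  104·ω_arm = 28  ⇒  ω_arm = 7/26
sun–planet mesh: 28·(1−7/26) = −24·(ω_p−ω_arm)  ⇒  ω_p−ω_arm = -133/156
ω_p = 7/26 − 133/156 = -7/12
scale: ω_p = -7/12 × 2075 rpm = -1210.4167 rpm

-1210.4167 rpm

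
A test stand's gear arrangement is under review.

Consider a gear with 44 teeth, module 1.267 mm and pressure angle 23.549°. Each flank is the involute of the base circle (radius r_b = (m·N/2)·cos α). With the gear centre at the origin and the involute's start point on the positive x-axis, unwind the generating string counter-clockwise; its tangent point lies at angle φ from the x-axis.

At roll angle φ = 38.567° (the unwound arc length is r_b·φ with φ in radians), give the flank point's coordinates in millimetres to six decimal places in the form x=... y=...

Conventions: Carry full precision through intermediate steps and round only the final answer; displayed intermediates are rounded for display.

x=30.702062 y=2.481917

class = single-mesh tooth geometry [base-circle involute, m = 1.267, 44T]
pitch radius r_p = m·N/2 = 1.267·44/2 = 27.874000
base radius r_b = r_p·cos α = 27.874000·cos 23.549° = 25.552618
roll angle φ = 38.567° = 0.67312113 rad
x = r_b·(cos φ + φ·sin φ) = 30.702062
y = r_b·(sin φ − φ·cos φ) = 2.481917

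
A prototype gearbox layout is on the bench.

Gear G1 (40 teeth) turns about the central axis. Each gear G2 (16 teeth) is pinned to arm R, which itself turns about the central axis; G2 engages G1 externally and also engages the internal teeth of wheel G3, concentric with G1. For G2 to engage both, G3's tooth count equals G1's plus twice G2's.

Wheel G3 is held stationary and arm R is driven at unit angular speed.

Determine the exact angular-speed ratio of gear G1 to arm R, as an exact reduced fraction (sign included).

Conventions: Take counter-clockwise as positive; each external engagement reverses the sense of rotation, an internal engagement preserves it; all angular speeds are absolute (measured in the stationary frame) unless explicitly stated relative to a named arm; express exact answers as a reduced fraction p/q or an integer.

class = planetary set [G3 = 40+2·16 = 72; Willis about the carrier]
ring teeth: 40 + 2·16 = 72
40(ω_sun−ω_arm) = −72(ω_ring−ω_arm),  ω_ring = 0, ω_arm = 1
ω_sun = 1 − (72/40)(0−1) = 14/5
ω_out/ω_in = 14/5

14/5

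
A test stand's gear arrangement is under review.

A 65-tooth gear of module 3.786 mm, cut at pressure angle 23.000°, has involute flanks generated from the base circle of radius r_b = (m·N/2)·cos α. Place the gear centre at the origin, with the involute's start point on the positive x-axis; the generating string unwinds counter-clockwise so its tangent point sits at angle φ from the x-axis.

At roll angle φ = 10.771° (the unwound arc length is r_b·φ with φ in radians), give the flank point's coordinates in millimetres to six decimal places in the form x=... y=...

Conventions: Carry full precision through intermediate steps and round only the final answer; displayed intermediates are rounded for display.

topology: single-mesh involute geometry — m = 3.786, N = 65
pitch radius r_p = m·N/2 = 3.786·65/2 = 123.045000
base radius r_b = r_p·cos α = 123.045000·cos 23.000° = 113.263520
roll angle φ = 10.771° = 0.18798941 rad
x = r_b·(cos φ + φ·sin φ) = 115.247240
y = r_b·(sin φ − φ·cos φ) = 0.249939

x=115.247240 y=0.249939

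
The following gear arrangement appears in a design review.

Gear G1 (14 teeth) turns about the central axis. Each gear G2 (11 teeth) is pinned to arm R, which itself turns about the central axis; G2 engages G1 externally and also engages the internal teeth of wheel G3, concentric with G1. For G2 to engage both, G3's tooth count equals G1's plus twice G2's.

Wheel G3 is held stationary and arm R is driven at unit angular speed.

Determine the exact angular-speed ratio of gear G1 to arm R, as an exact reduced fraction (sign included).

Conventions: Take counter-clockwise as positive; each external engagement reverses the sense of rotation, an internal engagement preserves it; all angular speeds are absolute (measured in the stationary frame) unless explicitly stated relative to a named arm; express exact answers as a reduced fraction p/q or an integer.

class = planetary set [G3 = 14+2·11 = 36; Willis about the carrier]
ring teeth: 14 + 2·11 = 36
14(ω_sun−ω_arm) = −36(ω_ring−ω_arm),  ω_ring = 0, ω_arm = 1
ω_sun = 1 − (36/14)(0−1) = 25/7
ω_out/ω_in = 25/7

25/7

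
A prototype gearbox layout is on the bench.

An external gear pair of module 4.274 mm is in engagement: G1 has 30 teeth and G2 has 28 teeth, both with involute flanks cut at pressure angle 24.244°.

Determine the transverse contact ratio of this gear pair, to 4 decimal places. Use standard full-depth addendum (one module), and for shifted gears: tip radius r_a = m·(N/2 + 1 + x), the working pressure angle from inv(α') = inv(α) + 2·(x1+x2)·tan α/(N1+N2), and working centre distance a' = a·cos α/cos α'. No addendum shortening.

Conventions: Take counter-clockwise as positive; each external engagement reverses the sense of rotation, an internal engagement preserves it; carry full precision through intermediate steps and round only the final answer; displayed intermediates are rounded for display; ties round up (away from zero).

single-mesh involute tooth geometry (30T engaging 28T at module 4.274)
base radii: r_b1 = 58.455822, r_b2 = 54.558767
tip radii: r_a1 = 68.384000, r_a2 = 64.110000
no profile shift: α' = α, a' = a
action lengths: √(r_a1²−r_b1²) = 35.486453, √(r_a2²−r_b2²) = 33.666497
base pitch p_b = π·m·cos α = 12.242959
CR = (35.486453 + 33.666497 − 123.946000·sin 24.24400°)/12.242959 = 1.491292
contact ratio ≈ 1.4913

1.4913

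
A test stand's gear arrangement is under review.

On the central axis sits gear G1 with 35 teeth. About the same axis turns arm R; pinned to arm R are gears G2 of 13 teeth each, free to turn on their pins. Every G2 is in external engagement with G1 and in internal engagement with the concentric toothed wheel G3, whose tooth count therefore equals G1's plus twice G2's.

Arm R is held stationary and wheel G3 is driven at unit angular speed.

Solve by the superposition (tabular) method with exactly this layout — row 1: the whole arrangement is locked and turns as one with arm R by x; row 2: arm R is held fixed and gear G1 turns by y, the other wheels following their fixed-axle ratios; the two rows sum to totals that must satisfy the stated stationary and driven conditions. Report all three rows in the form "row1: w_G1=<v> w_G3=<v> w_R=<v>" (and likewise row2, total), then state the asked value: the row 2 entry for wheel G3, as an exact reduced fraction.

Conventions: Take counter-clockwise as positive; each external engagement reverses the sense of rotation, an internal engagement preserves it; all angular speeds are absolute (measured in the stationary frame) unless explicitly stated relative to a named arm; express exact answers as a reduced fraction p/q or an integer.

recognized (axles ride arm R): planetary set, 35/13/61 teeth
row 1 — lock + rotate with arm: ω_sun = ω_ring = ω_arm = x
row 2 — arm fixed, fixed-axis ratios: sun y, ring −(35/61)·y, arm 0
boundary: total ω_arm = x = 0 and total ω_ring = x − (35/61)·y = 1  ⇒  y = -61/35, x = 0
row 2 ring = −(35/61)·(-61/35) = 1
totals (row 1 + row 2): sun 0 + (-61/35) = -61/35, ring 0 + 1 = 1, arm 0 + 0 = 0
asked cell (row2, ring) = 1

row1: w_G1=0 w_G3=0 w_R=0
row2: w_G1=-61/35 w_G3=1 w_R=0
total: w_G1=-61/35 w_G3=1 w_R=0
asked value: 1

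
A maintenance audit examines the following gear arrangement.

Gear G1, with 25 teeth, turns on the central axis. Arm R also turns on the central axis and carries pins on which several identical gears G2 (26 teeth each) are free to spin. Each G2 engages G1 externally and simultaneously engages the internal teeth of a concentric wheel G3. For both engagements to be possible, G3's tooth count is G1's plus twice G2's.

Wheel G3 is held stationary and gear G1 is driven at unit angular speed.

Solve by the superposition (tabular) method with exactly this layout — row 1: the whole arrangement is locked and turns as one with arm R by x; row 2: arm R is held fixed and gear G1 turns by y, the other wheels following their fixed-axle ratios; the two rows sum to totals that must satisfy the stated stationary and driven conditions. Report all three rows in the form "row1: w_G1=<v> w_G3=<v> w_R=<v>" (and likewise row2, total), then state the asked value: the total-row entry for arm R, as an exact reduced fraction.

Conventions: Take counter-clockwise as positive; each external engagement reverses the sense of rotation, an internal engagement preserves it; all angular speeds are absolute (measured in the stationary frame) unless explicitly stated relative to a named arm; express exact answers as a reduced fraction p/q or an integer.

row1: w_G1=25/102 w_G3=25/102 w_R=25/102
row2: w_G1=77/102 w_G3=-25/102 w_R=0
total: w_G1=1 w_G3=0 w_R=25/102
asked value: 25/102

class = planetary set [G3 = 25+2·26 = 77; Willis about the carrier]
row 1: whole set turns with the arm by x
row 2: sun turns y, ring = −(25/77)·y, arm 0
boundary: total ω_ring = x − (25/77)·y = 0 and total ω_sun = x + y = 1  ⇒  y = 77/102, x = 25/102
row 2 ring = −(25/77)·77/102 = -25/102
totals (row 1 + row 2): sun 25/102 + 77/102 = 1, ring 25/102 + (-25/102) = 0, arm 25/102 + 0 = 25/102
asked cell (total, arm) = 25/102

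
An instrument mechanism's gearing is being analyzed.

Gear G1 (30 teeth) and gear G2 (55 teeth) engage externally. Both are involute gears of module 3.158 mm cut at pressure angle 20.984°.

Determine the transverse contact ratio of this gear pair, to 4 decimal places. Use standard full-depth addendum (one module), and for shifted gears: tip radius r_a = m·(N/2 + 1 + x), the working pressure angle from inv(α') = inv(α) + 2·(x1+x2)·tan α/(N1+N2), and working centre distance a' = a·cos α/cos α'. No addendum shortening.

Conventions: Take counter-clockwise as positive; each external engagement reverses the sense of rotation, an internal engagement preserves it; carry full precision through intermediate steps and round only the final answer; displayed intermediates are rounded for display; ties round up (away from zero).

topology: single-mesh involute geometry — m = 3.158, 30T/55T pair
base radii: r_b1 = 44.228444, r_b2 = 81.085480
tip radii: r_a1 = 50.528000, r_a2 = 90.003000
no profile shift: α' = α, a' = a
action lengths: √(r_a1²−r_b1²) = 24.432019, √(r_a2²−r_b2²) = 39.060017
base pitch p_b = π·m·cos α = 9.263184
CR = (24.432019 + 39.060017 − 134.215000·sin 20.98400°)/9.263184 = 1.665591
contact ratio ≈ 1.6656

1.6656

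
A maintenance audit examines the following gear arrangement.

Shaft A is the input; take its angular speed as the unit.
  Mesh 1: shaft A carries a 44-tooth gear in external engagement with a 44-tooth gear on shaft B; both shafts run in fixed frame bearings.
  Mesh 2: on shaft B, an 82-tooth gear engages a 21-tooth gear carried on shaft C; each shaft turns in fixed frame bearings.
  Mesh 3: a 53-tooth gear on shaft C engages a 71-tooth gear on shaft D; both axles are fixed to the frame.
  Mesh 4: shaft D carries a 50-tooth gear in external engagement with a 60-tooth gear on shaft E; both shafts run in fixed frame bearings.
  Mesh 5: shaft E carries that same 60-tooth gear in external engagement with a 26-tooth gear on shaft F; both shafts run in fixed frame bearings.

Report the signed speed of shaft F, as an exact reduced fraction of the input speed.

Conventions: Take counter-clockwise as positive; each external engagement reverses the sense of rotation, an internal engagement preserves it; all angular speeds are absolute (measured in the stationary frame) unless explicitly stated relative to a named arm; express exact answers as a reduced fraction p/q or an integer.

5-mesh fixed-axis compound train (all bearings frame-fixed)
mesh 1 [44T→44T]: |ω|/ω_in = 1×44/44 = 1, sense flips to −
mesh 2 [82T→21T]: |ω|/ω_in = 1×82/21 = 82/21, sense flips to +
mesh 3 [53T→71T]: |ω|/ω_in = (82/21)×53/71 = 4346/1491, sense flips to −
mesh 4 [50T→60T]: |ω|/ω_in = (4346/1491)×50/60 = 10865/4473, sense flips to +
mesh 5 [60T→26T]: |ω|/ω_in = (10865/4473)×60/26 = 108650/19383, sense flips to −
signed output speed (× input speed) = -108650/19383

-108650/19383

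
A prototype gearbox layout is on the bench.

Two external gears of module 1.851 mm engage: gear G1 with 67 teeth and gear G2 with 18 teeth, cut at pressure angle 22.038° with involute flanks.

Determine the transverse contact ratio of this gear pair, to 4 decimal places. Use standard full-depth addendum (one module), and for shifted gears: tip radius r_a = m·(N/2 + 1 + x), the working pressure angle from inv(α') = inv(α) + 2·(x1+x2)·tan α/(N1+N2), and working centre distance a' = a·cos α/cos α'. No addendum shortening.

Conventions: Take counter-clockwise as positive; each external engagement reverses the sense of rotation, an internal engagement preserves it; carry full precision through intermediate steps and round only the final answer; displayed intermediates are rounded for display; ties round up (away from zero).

recognized (one external pair, fixed centres): single-mesh tooth geometry, m = 1.851, N1 = 67, N2 = 18
base radii: r_b1 = 57.477861, r_b2 = 15.441814
tip radii: r_a1 = 63.859500, r_a2 = 18.510000
no profile shift: α' = α, a' = a
action lengths: √(r_a1²−r_b1²) = 27.826807, √(r_a2²−r_b2²) = 10.206395
base pitch p_b = π·m·cos α = 5.390210
CR = (27.826807 + 10.206395 − 78.667500·sin 22.03800°)/5.390210 = 1.579803
contact ratio ≈ 1.5798

1.5798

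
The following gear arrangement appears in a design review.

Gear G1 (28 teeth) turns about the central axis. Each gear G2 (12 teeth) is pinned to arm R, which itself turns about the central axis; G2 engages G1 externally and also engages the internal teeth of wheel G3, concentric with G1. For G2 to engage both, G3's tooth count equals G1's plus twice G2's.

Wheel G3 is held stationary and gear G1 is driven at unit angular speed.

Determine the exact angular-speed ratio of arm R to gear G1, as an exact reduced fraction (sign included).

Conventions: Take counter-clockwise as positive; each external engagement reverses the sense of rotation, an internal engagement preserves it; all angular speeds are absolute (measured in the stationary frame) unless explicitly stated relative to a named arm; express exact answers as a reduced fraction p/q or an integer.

topology: planetary set — G1 28T / G2 12T / G3 52T, arm = carrier (Willis)
ring teeth: 28 + 2·12 = 52
28(ω_sun−ω_arm) = −52(ω_ring−ω_arm),  ω_ring = 0, ω_sun = 1
28(1−ω_arm) = −52(0−ω_arm)  ⇒  80·ω_arm = 28  ⇒  ω_arm = 7/20
ω_out/ω_in = 7/20

7/20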